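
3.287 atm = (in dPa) 3.331e+06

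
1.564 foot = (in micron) 4.767e+05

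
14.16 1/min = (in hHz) 0.00236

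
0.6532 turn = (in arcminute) 1.411e+04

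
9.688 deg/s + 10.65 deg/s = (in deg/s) 20.34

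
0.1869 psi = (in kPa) 1.289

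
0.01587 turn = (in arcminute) 342.8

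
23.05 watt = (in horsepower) 0.03091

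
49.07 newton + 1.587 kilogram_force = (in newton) 64.63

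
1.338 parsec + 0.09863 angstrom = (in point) 1.17e+20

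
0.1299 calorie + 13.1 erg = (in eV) 3.392e+18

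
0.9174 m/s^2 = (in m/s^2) 0.9174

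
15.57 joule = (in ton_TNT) 3.721e-09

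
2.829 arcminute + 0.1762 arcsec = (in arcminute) 2.832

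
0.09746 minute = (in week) 9.669e-06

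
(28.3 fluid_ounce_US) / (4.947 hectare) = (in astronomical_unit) 1.131e-19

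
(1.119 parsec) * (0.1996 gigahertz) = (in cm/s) 6.892e+26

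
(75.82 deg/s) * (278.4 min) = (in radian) 2.21e+04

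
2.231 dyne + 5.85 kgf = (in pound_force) 12.9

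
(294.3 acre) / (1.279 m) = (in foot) 3.055e+06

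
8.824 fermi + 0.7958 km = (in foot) 2611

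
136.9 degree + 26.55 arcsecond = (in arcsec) 4.929e+05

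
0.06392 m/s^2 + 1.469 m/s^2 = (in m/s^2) 1.533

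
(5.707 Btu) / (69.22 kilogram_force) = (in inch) 349.2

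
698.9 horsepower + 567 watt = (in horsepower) 699.7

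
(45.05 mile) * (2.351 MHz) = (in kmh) 6.136e+11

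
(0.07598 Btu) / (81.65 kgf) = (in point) 283.8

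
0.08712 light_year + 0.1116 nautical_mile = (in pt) 2.336e+18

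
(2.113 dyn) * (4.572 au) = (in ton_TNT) 0.003454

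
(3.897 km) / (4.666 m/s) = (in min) 13.92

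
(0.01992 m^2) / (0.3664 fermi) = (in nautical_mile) 2.936e+10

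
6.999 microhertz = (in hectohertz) 6.999e-08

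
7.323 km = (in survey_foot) 2.403e+04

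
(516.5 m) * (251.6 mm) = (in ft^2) 1399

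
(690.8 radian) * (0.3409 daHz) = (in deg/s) 1.349e+05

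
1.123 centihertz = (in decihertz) 0.1123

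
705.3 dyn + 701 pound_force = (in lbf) 701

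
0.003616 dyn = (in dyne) 0.003616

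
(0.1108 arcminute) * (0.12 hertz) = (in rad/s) 3.868e-06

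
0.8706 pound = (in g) 394.9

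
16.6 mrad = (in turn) 0.002642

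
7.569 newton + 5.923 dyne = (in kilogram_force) 0.7718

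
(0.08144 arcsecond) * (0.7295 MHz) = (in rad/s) 0.288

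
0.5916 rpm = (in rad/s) 0.06195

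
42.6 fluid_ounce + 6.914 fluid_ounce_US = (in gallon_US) 0.3868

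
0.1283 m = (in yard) 0.1403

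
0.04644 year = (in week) 2.422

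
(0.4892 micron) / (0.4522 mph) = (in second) 2.42e-06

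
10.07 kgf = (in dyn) 9.875e+06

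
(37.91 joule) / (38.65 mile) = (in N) 0.0006095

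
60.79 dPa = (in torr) 0.0456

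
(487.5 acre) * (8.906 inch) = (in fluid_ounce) 1.509e+10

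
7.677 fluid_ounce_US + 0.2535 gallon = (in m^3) 0.001187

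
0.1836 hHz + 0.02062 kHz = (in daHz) 3.898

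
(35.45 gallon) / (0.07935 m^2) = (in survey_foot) 5.548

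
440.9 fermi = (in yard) 4.822e-13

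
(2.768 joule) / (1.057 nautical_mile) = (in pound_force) 0.0003179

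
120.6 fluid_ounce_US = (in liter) 3.567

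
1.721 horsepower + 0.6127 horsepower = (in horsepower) 2.334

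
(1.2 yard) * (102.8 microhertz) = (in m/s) 0.0001128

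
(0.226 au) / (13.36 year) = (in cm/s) 8025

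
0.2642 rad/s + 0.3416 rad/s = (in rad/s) 0.6058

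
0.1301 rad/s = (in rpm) 1.242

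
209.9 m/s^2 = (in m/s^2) 209.9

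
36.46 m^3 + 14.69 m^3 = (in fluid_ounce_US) 1.73e+06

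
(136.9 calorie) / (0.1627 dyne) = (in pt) 9.979e+11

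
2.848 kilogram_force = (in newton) 27.93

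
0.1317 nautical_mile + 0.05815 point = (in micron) 2.439e+08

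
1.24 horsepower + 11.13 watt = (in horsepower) 1.255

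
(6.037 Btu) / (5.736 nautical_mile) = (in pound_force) 0.1348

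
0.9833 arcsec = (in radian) 4.767e-06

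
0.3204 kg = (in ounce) 11.3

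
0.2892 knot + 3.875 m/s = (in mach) 0.01182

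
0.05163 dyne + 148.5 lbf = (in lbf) 148.5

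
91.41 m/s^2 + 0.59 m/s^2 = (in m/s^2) 92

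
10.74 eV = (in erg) 1.721e-11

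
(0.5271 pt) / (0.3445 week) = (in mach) 2.621e-12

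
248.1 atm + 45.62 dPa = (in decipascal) 2.514e+08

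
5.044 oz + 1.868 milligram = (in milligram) 1.43e+05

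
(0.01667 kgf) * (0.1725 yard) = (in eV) 1.609e+17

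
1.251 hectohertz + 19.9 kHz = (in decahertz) 2003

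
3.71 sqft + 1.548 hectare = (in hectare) 1.548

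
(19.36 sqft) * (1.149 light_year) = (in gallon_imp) 4.301e+18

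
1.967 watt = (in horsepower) 0.002638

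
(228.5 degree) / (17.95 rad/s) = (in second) 0.2222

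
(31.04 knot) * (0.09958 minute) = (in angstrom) 9.541e+11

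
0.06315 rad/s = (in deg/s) 3.618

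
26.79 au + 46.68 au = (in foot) 3.606e+13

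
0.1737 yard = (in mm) 158.8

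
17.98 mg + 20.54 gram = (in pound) 0.04532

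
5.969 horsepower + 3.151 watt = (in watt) 4454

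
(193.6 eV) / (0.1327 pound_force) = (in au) 3.513e-28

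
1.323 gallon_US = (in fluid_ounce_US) 169.3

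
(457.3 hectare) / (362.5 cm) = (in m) 1.262e+06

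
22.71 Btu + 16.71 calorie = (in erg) 2.403e+11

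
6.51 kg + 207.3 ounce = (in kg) 12.39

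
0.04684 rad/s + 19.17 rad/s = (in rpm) 183.5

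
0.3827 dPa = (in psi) 5.551e-06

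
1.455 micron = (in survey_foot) 4.774e-06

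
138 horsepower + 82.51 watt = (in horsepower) 138.1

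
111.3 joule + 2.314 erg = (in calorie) 26.6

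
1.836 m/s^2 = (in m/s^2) 1.836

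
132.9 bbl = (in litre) 2.113e+04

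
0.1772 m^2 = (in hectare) 1.772e-05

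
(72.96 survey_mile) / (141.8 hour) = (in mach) 0.0006755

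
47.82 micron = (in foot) 0.0001569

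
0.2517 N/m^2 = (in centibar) 0.0002517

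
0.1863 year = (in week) 9.714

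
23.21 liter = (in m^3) 0.02321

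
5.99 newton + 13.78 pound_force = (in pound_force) 15.13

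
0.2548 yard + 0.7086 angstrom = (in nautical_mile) 0.0001258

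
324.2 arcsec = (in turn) 0.0002502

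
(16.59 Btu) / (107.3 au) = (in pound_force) 2.451e-10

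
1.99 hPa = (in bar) 0.00199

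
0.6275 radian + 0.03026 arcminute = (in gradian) 39.95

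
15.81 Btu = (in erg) 1.668e+11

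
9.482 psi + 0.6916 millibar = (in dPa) 6.545e+05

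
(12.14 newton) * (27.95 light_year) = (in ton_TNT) 7.672e+08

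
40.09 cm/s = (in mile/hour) 0.8968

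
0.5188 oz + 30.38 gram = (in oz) 1.59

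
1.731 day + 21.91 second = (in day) 1.731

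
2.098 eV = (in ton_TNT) 8.034e-29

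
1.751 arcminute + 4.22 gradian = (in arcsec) 1.378e+04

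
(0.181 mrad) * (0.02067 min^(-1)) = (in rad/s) 6.235e-08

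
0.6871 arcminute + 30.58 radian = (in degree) 1752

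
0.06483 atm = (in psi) 0.9527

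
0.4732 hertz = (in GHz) 4.732e-10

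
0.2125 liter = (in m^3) 0.0002125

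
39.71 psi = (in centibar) 273.8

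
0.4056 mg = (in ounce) 1.431e-05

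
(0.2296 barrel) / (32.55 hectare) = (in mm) 0.0001121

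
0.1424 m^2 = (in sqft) 1.533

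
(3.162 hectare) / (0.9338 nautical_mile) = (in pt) 5.183e+04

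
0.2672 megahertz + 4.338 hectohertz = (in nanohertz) 2.676e+14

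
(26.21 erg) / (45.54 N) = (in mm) 5.755e-05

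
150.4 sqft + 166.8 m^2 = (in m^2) 180.8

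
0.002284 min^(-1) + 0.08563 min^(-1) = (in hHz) 1.465e-05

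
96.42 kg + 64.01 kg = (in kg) 160.4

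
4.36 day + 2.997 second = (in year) 0.01195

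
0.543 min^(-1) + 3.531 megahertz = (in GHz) 0.003531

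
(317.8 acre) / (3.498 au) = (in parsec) 7.965e-23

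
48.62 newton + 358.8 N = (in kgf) 41.55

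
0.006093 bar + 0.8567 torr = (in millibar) 7.235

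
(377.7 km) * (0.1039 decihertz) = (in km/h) 1.413e+04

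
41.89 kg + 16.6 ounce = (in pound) 93.39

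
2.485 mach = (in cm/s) 8.461e+04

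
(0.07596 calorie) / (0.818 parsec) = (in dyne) 1.259e-12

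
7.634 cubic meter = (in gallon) 2017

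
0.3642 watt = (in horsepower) 0.0004884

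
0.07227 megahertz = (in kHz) 72.27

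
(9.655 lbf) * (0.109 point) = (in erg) 1.651e+04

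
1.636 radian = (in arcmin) 5624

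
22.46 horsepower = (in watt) 1.675e+04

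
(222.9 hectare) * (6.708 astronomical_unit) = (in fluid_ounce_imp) 7.872e+22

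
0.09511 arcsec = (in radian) 4.611e-07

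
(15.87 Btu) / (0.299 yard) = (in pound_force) 1.377e+04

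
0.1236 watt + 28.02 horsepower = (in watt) 2.089e+04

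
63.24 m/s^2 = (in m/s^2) 63.24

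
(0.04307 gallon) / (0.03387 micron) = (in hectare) 0.4814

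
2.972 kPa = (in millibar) 29.72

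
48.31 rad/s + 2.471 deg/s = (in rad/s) 48.35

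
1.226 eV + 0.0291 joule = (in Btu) 2.758e-05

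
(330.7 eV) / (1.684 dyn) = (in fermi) 3146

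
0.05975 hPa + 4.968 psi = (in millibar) 342.6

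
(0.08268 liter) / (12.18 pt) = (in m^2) 0.01924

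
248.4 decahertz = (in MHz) 0.002484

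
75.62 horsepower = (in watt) 5.639e+04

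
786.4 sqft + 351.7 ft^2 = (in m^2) 105.7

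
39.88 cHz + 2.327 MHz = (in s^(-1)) 2.327e+06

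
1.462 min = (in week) 0.000145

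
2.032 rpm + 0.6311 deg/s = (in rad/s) 0.2238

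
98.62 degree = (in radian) 1.721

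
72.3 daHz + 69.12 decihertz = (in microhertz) 7.299e+08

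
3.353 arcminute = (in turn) 0.0001552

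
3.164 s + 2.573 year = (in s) 8.114e+07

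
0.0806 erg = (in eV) 5.031e+10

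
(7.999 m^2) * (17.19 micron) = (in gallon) 0.03632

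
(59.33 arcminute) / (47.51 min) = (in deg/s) 0.0003469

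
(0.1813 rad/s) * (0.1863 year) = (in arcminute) 3.662e+09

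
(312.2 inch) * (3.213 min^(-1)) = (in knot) 0.8254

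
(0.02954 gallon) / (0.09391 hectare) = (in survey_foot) 3.907e-07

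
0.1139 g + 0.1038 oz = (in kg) 0.003057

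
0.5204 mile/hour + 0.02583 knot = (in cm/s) 24.59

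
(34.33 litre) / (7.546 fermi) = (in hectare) 4.549e+08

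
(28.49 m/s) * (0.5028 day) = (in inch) 4.873e+07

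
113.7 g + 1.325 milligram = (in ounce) 4.011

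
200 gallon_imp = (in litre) 909.2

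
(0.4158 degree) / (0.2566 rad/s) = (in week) 4.676e-08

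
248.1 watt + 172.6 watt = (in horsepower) 0.5642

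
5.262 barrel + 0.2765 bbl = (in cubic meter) 0.8806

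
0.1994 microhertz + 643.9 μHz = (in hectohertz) 6.441e-06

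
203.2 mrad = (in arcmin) 698.6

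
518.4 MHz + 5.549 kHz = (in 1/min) 3.11e+10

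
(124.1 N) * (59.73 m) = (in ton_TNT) 1.772e-06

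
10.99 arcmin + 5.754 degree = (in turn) 0.01649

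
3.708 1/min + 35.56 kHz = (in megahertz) 0.03556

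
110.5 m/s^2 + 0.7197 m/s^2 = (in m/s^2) 111.2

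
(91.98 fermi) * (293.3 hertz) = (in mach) 7.923e-14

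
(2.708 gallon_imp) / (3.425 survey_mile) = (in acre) 5.519e-10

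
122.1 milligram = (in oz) 0.004307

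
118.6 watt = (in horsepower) 0.159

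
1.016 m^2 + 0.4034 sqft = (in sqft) 11.34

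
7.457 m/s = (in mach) 0.0219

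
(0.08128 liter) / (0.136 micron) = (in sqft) 6433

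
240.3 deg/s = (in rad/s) 4.194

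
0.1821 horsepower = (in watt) 135.8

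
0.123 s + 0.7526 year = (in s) 2.373e+07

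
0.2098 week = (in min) 2115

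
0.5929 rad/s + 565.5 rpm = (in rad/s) 59.81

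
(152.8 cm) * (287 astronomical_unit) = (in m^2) 6.56e+13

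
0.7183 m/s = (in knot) 1.396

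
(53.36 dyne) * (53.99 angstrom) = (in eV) 1.798e+07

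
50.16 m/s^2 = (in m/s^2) 50.16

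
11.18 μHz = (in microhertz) 11.18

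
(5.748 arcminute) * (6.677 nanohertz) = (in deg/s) 6.397e-10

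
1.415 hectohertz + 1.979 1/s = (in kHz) 0.1435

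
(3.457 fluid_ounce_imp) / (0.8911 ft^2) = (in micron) 1186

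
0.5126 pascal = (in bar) 5.126e-06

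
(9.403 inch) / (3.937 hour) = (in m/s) 1.685e-05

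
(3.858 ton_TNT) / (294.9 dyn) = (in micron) 5.474e+18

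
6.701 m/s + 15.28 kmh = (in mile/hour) 24.48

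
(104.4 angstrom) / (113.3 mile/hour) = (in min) 3.435e-12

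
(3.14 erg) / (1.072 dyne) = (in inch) 1.153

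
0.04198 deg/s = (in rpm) 0.006997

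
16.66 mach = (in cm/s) 5.673e+05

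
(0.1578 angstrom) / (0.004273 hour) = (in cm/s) 1.026e-10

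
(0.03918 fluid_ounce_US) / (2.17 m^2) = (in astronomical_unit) 3.569e-18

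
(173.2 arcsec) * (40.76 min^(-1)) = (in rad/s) 0.0005704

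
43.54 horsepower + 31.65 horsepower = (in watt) 5.607e+04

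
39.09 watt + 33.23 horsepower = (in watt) 2.482e+04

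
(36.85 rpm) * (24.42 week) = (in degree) 3.265e+09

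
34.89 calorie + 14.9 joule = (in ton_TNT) 3.845e-08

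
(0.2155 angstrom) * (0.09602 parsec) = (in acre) 15.78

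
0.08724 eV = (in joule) 1.398e-20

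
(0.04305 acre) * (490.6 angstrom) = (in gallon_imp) 0.00188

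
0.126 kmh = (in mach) 0.0001028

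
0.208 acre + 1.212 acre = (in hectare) 0.5747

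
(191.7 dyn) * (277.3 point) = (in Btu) 1.777e-07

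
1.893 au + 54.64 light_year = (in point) 1.465e+21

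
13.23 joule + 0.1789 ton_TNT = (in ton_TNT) 0.1789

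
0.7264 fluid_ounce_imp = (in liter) 0.02064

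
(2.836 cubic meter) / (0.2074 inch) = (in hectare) 0.05383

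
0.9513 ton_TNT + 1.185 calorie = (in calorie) 9.513e+08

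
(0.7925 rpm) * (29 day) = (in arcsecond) 4.289e+10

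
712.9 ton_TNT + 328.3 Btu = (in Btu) 2.827e+09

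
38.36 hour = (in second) 1.381e+05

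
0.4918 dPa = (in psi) 7.133e-06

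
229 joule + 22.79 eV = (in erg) 2.29e+09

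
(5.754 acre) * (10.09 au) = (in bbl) 2.211e+17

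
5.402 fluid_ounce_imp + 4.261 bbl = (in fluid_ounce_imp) 2.385e+04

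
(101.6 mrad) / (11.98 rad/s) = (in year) 2.689e-10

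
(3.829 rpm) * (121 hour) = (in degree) 1.001e+07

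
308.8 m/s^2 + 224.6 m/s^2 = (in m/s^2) 533.4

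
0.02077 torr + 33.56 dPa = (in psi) 0.0008884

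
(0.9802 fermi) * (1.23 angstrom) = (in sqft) 1.298e-24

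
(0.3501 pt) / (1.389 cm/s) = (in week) 1.47e-08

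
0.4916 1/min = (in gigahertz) 8.193e-12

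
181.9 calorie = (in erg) 7.611e+09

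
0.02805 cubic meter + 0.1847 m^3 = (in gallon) 56.2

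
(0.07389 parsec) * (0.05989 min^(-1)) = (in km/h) 8.193e+12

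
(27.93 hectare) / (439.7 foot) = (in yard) 2279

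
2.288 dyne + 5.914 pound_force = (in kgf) 2.683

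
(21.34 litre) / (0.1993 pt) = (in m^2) 303.5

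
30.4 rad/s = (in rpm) 290.3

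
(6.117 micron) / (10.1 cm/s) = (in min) 1.009e-06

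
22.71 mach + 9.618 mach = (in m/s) 1.101e+04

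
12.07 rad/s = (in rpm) 115.3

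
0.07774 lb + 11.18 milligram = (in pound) 0.07776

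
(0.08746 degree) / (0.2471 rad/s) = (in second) 0.006178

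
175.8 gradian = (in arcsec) 5.696e+05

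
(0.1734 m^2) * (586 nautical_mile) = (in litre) 1.882e+08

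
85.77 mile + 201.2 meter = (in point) 3.918e+08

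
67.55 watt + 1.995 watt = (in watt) 69.55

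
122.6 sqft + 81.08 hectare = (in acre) 200.4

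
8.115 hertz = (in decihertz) 81.15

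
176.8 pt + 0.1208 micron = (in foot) 0.2046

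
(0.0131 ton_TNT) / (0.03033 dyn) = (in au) 1208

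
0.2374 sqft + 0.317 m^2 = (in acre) 8.378e-05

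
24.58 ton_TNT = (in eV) 6.419e+29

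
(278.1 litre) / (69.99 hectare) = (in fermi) 3.973e+08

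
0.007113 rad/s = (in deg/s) 0.4075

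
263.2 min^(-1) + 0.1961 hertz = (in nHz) 4.583e+09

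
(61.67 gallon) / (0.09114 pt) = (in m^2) 7261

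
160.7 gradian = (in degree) 144.6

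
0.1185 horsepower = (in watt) 88.37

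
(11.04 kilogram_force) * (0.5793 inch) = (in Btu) 0.00151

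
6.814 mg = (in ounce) 0.0002404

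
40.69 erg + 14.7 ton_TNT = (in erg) 6.15e+17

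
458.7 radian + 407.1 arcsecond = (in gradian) 2.92e+04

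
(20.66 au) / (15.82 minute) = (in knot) 6.329e+09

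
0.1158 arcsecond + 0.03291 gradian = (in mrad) 0.5175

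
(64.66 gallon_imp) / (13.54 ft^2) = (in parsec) 7.573e-18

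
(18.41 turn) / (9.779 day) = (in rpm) 0.001307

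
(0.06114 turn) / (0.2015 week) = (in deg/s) 0.0001806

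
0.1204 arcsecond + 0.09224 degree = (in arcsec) 332.2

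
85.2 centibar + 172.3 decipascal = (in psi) 12.36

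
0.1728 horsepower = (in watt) 128.9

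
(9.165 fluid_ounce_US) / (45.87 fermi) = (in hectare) 5.909e+05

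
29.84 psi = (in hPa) 2057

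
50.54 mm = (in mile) 3.14e-05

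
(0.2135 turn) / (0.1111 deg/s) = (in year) 2.194e-05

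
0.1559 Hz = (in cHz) 15.59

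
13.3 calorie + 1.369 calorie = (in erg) 6.138e+08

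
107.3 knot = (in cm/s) 5520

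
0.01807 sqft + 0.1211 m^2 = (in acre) 3.034e-05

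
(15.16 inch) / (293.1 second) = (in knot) 0.002554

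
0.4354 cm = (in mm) 4.354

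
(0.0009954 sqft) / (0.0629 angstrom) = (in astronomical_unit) 9.828e-05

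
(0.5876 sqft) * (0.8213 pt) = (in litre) 0.01582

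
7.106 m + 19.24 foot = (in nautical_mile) 0.007003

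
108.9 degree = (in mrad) 1901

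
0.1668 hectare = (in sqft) 1.795e+04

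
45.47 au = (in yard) 7.439e+12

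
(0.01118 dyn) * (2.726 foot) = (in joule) 9.289e-08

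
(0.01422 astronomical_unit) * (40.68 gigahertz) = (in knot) 1.682e+20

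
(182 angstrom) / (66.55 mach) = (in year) 2.547e-20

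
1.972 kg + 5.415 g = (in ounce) 69.75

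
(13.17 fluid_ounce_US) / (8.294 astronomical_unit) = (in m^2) 3.139e-16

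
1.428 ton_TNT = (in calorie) 1.428e+09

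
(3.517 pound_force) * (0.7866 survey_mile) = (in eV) 1.236e+23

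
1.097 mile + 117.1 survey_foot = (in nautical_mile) 0.9725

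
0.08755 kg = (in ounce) 3.088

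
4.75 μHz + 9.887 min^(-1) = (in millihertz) 164.8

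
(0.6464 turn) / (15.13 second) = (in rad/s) 0.2684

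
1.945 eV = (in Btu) 2.954e-22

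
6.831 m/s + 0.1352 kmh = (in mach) 0.02017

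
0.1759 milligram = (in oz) 6.205e-06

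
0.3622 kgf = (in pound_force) 0.7985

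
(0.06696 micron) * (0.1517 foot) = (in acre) 7.651e-13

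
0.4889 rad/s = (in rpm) 4.669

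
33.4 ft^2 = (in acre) 0.0007668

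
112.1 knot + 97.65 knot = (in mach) 0.3169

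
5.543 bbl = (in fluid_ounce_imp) 3.102e+04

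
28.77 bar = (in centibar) 2877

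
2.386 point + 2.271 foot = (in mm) 693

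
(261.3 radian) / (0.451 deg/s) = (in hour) 9.221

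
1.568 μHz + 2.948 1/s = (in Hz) 2.948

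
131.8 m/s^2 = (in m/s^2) 131.8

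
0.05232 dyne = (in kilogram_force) 5.335e-08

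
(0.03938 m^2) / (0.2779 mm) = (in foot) 464.9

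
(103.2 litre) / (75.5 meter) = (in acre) 3.378e-07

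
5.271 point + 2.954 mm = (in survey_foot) 0.01579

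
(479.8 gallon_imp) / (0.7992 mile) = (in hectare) 1.696e-07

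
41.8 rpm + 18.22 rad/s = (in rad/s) 22.6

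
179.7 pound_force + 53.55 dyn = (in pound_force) 179.7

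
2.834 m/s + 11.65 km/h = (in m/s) 6.07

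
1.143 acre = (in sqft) 4.979e+04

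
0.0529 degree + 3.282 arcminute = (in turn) 0.0002989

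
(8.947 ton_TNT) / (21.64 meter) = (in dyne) 1.73e+14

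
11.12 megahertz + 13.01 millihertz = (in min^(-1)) 6.672e+08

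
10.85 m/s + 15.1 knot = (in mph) 41.65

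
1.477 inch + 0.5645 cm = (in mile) 2.682e-05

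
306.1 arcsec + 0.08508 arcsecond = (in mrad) 1.484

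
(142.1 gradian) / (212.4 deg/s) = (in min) 0.01004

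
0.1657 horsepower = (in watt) 123.6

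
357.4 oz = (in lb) 22.34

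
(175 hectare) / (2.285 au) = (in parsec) 1.659e-22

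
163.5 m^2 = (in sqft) 1760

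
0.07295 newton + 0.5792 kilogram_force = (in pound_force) 1.293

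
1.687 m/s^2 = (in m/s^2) 1.687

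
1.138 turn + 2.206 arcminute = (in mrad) 7151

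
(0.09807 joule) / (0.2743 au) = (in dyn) 2.39e-07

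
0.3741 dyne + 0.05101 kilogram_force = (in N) 0.5002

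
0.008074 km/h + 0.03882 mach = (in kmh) 47.59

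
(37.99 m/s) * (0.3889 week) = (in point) 2.533e+10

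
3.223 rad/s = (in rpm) 30.78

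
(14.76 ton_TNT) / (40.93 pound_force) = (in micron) 3.392e+14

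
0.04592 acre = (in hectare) 0.01858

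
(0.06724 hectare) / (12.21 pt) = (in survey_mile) 97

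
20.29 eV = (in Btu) 3.081e-21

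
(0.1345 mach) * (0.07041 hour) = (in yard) 1.27e+04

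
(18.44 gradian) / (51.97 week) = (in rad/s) 9.215e-09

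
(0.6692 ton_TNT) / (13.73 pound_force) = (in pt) 1.3e+11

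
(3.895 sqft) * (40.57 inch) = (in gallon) 98.51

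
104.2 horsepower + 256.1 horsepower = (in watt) 2.687e+05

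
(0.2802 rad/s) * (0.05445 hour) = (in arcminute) 1.888e+05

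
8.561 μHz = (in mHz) 0.008561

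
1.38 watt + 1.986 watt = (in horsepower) 0.004514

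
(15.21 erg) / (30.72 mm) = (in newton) 4.951e-05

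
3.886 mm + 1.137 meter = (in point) 3234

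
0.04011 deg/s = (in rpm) 0.006685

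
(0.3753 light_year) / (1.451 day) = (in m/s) 2.832e+10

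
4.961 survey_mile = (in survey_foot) 2.619e+04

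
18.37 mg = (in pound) 4.05e-05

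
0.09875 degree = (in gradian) 0.1097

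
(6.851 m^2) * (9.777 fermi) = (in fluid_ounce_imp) 2.357e-09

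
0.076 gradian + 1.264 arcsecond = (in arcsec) 247.5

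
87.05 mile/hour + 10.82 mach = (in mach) 10.93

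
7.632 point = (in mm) 2.692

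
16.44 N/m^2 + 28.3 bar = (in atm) 27.93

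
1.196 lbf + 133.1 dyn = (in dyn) 5.321e+05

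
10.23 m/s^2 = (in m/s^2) 10.23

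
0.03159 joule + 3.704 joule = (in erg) 3.736e+07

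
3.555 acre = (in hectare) 1.439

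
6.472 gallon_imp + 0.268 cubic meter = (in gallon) 78.57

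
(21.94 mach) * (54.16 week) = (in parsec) 7.93e-06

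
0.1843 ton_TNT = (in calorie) 1.843e+08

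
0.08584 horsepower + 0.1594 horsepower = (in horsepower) 0.2452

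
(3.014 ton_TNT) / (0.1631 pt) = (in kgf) 2.235e+13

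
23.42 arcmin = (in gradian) 0.4337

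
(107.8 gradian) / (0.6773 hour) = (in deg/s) 0.03979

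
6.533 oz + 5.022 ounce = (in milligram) 3.276e+05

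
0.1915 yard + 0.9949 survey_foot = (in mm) 478.4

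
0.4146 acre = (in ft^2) 1.806e+04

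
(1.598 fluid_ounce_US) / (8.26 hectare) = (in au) 3.824e-21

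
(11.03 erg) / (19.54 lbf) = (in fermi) 1.269e+07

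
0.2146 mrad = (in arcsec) 44.26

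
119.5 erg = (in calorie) 2.856e-06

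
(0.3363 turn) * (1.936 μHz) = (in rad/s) 4.091e-06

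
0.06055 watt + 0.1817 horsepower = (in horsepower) 0.1818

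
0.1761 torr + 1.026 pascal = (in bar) 0.000245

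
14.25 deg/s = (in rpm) 2.375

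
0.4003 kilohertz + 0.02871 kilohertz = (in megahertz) 0.000429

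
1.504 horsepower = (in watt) 1122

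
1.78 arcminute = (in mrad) 0.5178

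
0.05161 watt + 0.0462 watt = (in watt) 0.09781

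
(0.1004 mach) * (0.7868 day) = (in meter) 2.324e+06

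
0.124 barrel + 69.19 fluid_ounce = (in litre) 21.76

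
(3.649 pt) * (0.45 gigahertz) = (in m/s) 5.793e+05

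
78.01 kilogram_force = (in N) 765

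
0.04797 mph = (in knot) 0.04168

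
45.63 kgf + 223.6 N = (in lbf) 150.9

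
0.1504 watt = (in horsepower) 0.0002017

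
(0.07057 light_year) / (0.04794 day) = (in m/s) 1.612e+11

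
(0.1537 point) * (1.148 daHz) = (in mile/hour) 0.001392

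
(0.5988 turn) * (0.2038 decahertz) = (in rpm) 73.22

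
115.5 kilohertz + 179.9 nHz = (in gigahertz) 0.0001155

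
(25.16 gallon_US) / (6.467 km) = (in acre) 3.639e-09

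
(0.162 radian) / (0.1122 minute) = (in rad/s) 0.02406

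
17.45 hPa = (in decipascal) 1.745e+04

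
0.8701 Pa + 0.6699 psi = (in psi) 0.67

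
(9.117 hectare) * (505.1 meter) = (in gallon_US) 1.217e+10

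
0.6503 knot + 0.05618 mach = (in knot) 37.83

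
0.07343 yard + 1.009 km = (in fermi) 1.009e+18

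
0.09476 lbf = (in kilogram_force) 0.04298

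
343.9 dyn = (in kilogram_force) 0.0003507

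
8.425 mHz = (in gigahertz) 8.425e-12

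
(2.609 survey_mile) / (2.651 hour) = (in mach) 0.001292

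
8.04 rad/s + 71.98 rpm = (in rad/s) 15.58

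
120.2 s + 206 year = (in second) 6.496e+09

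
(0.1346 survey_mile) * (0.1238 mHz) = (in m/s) 0.02682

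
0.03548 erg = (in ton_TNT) 8.48e-19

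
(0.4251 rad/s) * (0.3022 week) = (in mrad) 7.77e+07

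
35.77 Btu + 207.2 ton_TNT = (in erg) 8.669e+18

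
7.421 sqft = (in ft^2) 7.421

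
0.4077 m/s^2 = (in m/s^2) 0.4077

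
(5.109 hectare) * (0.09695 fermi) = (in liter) 4.953e-09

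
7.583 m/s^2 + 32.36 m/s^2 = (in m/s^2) 39.94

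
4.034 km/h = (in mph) 2.507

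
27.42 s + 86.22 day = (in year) 0.2362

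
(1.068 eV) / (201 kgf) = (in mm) 8.681e-20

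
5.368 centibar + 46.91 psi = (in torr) 2466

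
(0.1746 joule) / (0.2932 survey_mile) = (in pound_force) 8.318e-05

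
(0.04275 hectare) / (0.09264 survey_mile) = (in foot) 9.407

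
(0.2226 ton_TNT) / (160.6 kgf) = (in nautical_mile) 319.3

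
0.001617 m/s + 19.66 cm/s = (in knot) 0.3853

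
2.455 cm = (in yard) 0.02685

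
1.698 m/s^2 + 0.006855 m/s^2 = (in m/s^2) 1.705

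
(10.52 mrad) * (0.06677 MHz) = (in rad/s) 702.4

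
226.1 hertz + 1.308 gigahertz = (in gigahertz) 1.308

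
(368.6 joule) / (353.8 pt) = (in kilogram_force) 301.1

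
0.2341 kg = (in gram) 234.1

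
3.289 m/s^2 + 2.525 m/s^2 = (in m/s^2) 5.814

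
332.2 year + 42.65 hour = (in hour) 2.91e+06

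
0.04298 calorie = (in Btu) 0.0001704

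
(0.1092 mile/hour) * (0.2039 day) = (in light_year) 9.09e-14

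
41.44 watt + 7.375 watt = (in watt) 48.81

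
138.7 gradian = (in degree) 124.8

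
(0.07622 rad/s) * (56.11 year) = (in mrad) 1.349e+11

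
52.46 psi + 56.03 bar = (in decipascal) 5.965e+07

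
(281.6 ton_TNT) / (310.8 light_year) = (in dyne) 0.04007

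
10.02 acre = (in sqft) 4.365e+05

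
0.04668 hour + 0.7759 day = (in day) 0.7778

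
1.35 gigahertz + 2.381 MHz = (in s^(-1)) 1.352e+09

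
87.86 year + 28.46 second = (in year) 87.86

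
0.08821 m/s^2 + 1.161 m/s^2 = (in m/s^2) 1.249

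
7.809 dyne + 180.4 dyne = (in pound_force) 0.0004231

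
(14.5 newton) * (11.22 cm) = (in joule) 1.627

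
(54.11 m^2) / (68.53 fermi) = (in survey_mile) 4.906e+11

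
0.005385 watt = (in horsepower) 7.221e-06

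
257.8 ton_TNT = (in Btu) 1.022e+09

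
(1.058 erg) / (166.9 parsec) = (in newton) 2.054e-26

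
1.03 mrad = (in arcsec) 212.5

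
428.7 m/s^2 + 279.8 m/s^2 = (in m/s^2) 708.5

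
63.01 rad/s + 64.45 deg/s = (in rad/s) 64.13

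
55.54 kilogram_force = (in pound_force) 122.4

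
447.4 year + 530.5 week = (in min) 2.405e+08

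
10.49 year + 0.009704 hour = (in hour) 9.189e+04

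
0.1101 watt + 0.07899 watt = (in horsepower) 0.0002536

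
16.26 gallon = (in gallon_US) 16.26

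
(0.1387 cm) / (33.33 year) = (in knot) 2.565e-12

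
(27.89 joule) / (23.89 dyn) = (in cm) 1.167e+07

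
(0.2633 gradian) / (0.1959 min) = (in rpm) 0.00336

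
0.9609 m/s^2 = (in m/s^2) 0.9609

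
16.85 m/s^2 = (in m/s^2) 16.85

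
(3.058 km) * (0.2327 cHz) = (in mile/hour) 15.92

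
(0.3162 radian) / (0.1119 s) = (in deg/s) 161.9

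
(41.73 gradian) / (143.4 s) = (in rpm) 0.04365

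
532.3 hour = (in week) 3.168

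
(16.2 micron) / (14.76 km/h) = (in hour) 1.098e-09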